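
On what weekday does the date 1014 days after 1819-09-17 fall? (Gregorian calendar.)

First find the weekday of Sep 17, 1819. Doomsday rule: the anchor day for the 1800s is Friday. For year 19: 19÷12 = 1 r 7, and 7÷4 = 1, so 1+7+1 = 9.
Friday + 9 ≡ Sunday — that's 1819's doomsday.
In September the doomsday date is Sep 5.
Sep 17 is 12 days after Sep 5; 12 mod 7 = 5, so Sunday + 5 = Friday.
1014 mod 7 = 6, so 1014 days after a Friday is Friday + 6 = Thursday.

Thursday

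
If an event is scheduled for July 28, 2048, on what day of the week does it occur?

Tuesday

January 1, 2048 is a Wednesday.
Jan 1, 2048 → Feb 1, 2048: 31 days (January has 31).
Feb 1, 2048 → Mar 1, 2048: 29 days (February has 29).
Mar 1, 2048 → Apr 1, 2048: 31 days (March has 31).
Apr 1, 2048 → May 1, 2048: 30 days (April has 30).
May 1, 2048 → Jun 1, 2048: 31 days (May has 31).
Jun 1, 2048 → Jul 1, 2048: 30 days (June has 30).
Jul 1, 2048 → Jul 28, 2048: 27 days.
Total: 209 days.
209 mod 7 = 6, so Wednesday + 6 = Tuesday.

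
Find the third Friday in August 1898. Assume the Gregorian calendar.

August 19, 1898

August 1, 1898 is a Monday.
The first Friday is therefore August 5 (4 days later).
The third Friday is 5 + 2×7 = August 19.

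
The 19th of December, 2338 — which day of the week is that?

Monday

Doomsday rule: the anchor day for the 2300s is Wednesday. For year 38: 38÷12 = 3 r 2, and 2÷4 = 0, so 3+2+0 = 5.
Wednesday + 5 ≡ Monday — that's 2338's doomsday.
In December the doomsday date is Dec 12.
Dec 19 is 7 days after Dec 12; 7 mod 7 = 0, so Monday + 0 = Monday.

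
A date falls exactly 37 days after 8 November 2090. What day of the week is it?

Friday

Nov 8, 2090 is a Wednesday.
37 mod 7 = 2, so 37 days after a Wednesday is Wednesday + 2 = Friday.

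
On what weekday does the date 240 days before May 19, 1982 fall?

May 19, 1982 is a Wednesday.
240 mod 7 = 2, so 240 days before a Wednesday is Wednesday − 2 = Monday.

Monday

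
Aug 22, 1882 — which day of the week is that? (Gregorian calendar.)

Doomsday rule: the anchor day for the 1800s is Friday. For year 82: 82÷12 = 6 r 10, and 10÷4 = 2, so 6+10+2 = 18.
Friday + 18 ≡ Tuesday — that's 1882's doomsday.
In August the doomsday date is Aug 8.
Aug 22 is 14 days after Aug 8; 14 mod 7 = 0, so Tuesday + 0 = Tuesday.

Tuesday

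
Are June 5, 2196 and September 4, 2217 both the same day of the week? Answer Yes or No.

From Jun 5, 2196 to Sep 4, 2217 is 7760 days.
7760 mod 7 = 4, so they are different weekdays.
(Jun 5, 2196 is a Sunday; Sep 4, 2217 is a Thursday.)

No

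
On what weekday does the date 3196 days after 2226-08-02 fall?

Sunday

First find the weekday of Aug 2, 2226. Doomsday rule: the anchor day for the 2200s is Friday. For year 26: 26÷12 = 2 r 2, and 2÷4 = 0, so 2+2+0 = 4.
Friday + 4 ≡ Tuesday — that's 2226's doomsday.
In August the doomsday date is Aug 8.
Aug 2 is 6 days before Aug 8; 6 mod 7 = 6, so Tuesday − 6 = Wednesday.
3196 mod 7 = 4, so 3196 days after a Wednesday is Wednesday + 4 = Sunday.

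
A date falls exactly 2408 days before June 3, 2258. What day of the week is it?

Thursday

Jun 3, 2258 is a Thursday.
2408 mod 7 = 0, so 2408 days before a Thursday is Thursday − 0 = Thursday.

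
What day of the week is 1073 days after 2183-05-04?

Tuesday

First find the weekday of May 4, 2183. Doomsday rule: the anchor day for the 2100s is Sunday. For year 83: 83÷12 = 6 r 11, and 11÷4 = 2, so 6+11+2 = 19.
Sunday + 19 ≡ Friday — that's 2183's doomsday.
In May the doomsday date is May 9.
May 4 is 5 days before May 9; 5 mod 7 = 5, so Friday − 5 = Sunday.
1073 mod 7 = 2, so 1073 days after a Sunday is Sunday + 2 = Tuesday.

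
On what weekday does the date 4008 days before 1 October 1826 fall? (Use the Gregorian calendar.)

Wednesday

First find the weekday of Oct 1, 1826. Doomsday rule: the anchor day for the 1800s is Friday. For year 26: 26÷12 = 2 r 2, and 2÷4 = 0, so 2+2+0 = 4.
Friday + 4 ≡ Tuesday — that's 1826's doomsday.
In October the doomsday date is Oct 10.
Oct 1 is 9 days before Oct 10; 9 mod 7 = 2, so Tuesday − 2 = Sunday.
4008 mod 7 = 4, so 4008 days before a Sunday is Sunday − 4 = Wednesday.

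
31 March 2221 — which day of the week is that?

Doomsday rule: the anchor day for the 2200s is Friday. For year 21: 21÷12 = 1 r 9, and 9÷4 = 2, so 1+9+2 = 12.
Friday + 12 ≡ Wednesday — that's 2221's doomsday.
In March the doomsday date is Mar 14.
Mar 31 is 17 days after Mar 14; 17 mod 7 = 3, so Wednesday + 3 = Saturday.

Saturday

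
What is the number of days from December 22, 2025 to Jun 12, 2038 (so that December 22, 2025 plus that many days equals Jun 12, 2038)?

Dec 22, 2025 → Dec 22, 2026: 365 days.
Dec 22, 2026 → Dec 22, 2027: 365 days.
Dec 22, 2027 → Dec 22, 2028: 366 days (Feb 29, 2028 is in that span).
Dec 22, 2028 → Dec 22, 2029: 365 days.
Dec 22, 2029 → Dec 22, 2030: 365 days.
Dec 22, 2030 → Dec 22, 2031: 365 days.
Dec 22, 2031 → Dec 22, 2032: 366 days (Feb 29, 2032 is in that span).
Dec 22, 2032 → Dec 22, 2033: 365 days.
Dec 22, 2033 → Dec 22, 2034: 365 days.
Dec 22, 2034 → Dec 22, 2035: 365 days.
Dec 22, 2035 → Dec 22, 2036: 366 days (Feb 29, 2036 is in that span).
Dec 22, 2036 → Dec 22, 2037: 365 days.
Dec 22, 2037 → Jan 22, 2038: 31 days (December has 31).
Jan 22, 2038 → Feb 22, 2038: 31 days (January has 31).
Feb 22, 2038 → Mar 22, 2038: 28 days (February has 28).
Mar 22, 2038 → Apr 22, 2038: 31 days (March has 31).
Apr 22, 2038 → May 22, 2038: 30 days (April has 30).
May 22, 2038 → Jun 12, 2038: 21 days.
Total: 4555 days.

4555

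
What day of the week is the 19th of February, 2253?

Doomsday rule: the anchor day for the 2200s is Friday. For year 53: 53÷12 = 4 r 5, and 5÷4 = 1, so 4+5+1 = 10.
Friday + 10 ≡ Monday — that's 2253's doomsday.
In February the doomsday date is Feb 28 (2253 is not a leap year).
Feb 19 is 9 days before Feb 28; 9 mod 7 = 2, so Monday − 2 = Saturday.

Saturday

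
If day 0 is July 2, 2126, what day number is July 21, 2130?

1480

Jul 2, 2126 → Jul 2, 2127: 365 days.
Jul 2, 2127 → Jul 2, 2128: 366 days (Feb 29, 2128 is in that span).
Jul 2, 2128 → Jul 2, 2129: 365 days.
Jul 2, 2129 → Aug 2, 2129: 31 days (July has 31).
Aug 2, 2129 → Sep 2, 2129: 31 days (August has 31).
Sep 2, 2129 → Oct 2, 2129: 30 days (September has 30).
Oct 2, 2129 → Nov 2, 2129: 31 days (October has 31).
Nov 2, 2129 → Dec 2, 2129: 30 days (November has 30).
Dec 2, 2129 → Jan 2, 2130: 31 days (December has 31).
Jan 2, 2130 → Feb 2, 2130: 31 days (January has 31).
Feb 2, 2130 → Mar 2, 2130: 28 days (February has 28).
Mar 2, 2130 → Apr 2, 2130: 31 days (March has 31).
Apr 2, 2130 → May 2, 2130: 30 days (April has 30).
May 2, 2130 → Jun 2, 2130: 31 days (May has 31).
Jun 2, 2130 → Jul 2, 2130: 30 days (June has 30).
Jul 2, 2130 → Jul 21, 2130: 19 days.
Total: 1480 days.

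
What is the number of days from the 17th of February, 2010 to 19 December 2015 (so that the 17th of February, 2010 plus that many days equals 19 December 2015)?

Feb 17, 2010 → Feb 17, 2011: 365 days.
Feb 17, 2011 → Feb 17, 2012: 365 days.
Feb 17, 2012 → Feb 17, 2013: 366 days (Feb 29, 2012 is in that span).
Feb 17, 2013 → Feb 17, 2014: 365 days.
Feb 17, 2014 → Feb 17, 2015: 365 days.
Feb 17, 2015 → Mar 17, 2015: 28 days (February has 28).
Mar 17, 2015 → Apr 17, 2015: 31 days (March has 31).
Apr 17, 2015 → May 17, 2015: 30 days (April has 30).
May 17, 2015 → Jun 17, 2015: 31 days (May has 31).
Jun 17, 2015 → Jul 17, 2015: 30 days (June has 30).
Jul 17, 2015 → Aug 17, 2015: 31 days (July has 31).
Aug 17, 2015 → Sep 17, 2015: 31 days (August has 31).
Sep 17, 2015 → Oct 17, 2015: 30 days (September has 30).
Oct 17, 2015 → Nov 17, 2015: 31 days (October has 31).
Nov 17, 2015 → Dec 17, 2015: 30 days (November has 30).
Dec 17, 2015 → Dec 19, 2015: 2 days.
Total: 2131 days.

2131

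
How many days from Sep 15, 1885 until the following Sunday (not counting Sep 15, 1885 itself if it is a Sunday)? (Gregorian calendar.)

5

Sep 15, 1885 is a Tuesday.
From Tuesday to the next Sunday is 5 days.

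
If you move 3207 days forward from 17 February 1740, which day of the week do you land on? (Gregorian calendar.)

Feb 17, 1740 is a Wednesday.
3207 mod 7 = 1, so 3207 days after a Wednesday is Wednesday + 1 = Thursday.

Thursday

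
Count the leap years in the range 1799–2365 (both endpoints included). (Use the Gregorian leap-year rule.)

137

Multiples of 4 in [1799,2365]: 142.
Of those, multiples of 100: 6 (not leap unless ÷400).
Multiples of 400: 1.
Leap years = 142 − 6 + 1 = 137.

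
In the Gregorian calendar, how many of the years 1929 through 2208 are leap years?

68

Multiples of 4 in [1929,2208]: 70.
Of those, multiples of 100: 3 (not leap unless ÷400).
Multiples of 400: 1.
Leap years = 70 − 3 + 1 = 68.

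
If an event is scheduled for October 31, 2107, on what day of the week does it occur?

Doomsday rule: the anchor day for the 2100s is Sunday. For year 07: 7÷12 = 0 r 7, and 7÷4 = 1, so 0+7+1 = 8.
Sunday + 8 ≡ Monday — that's 2107's doomsday.
In October the doomsday date is Oct 10.
Oct 31 is 21 days after Oct 10; 21 mod 7 = 0, so Monday + 0 = Monday.

Monday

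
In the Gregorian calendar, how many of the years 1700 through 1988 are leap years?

Multiples of 4 in [1700,1988]: 73.
Of those, multiples of 100: 3 (not leap unless ÷400).
Multiples of 400: 0.
Leap years = 73 − 3 + 0 = 70.

70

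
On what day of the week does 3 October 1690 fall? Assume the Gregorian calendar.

Doomsday rule: the anchor day for the 1600s is Tuesday. For year 90: 90÷12 = 7 r 6, and 6÷4 = 1, so 7+6+1 = 14.
Tuesday + 14 ≡ Tuesday — that's 1690's doomsday.
In October the doomsday date is Oct 10.
Oct 3 is 7 days before Oct 10; 7 mod 7 = 0, so Tuesday − 0 = Tuesday.

Tuesday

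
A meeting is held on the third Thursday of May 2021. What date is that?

May 20, 2021

May 1, 2021 is a Saturday.
The first Thursday is therefore May 6 (5 days later).
The third Thursday is 6 + 2×7 = May 20.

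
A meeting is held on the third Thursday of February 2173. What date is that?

February 1, 2173 is a Monday.
The first Thursday is therefore February 4 (3 days later).
The third Thursday is 4 + 2×7 = February 18.

February 18, 2173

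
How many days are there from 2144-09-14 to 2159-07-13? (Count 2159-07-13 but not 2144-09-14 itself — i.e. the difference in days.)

Sep 14, 2144 → Sep 14, 2145: 365 days.
Sep 14, 2145 → Sep 14, 2146: 365 days.
Sep 14, 2146 → Sep 14, 2147: 365 days.
Sep 14, 2147 → Sep 14, 2148: 366 days (Feb 29, 2148 is in that span).
Sep 14, 2148 → Sep 14, 2149: 365 days.
Sep 14, 2149 → Sep 14, 2150: 365 days.
Sep 14, 2150 → Sep 14, 2151: 365 days.
Sep 14, 2151 → Sep 14, 2152: 366 days (Feb 29, 2152 is in that span).
Sep 14, 2152 → Sep 14, 2153: 365 days.
Sep 14, 2153 → Sep 14, 2154: 365 days.
Sep 14, 2154 → Sep 14, 2155: 365 days.
Sep 14, 2155 → Sep 14, 2156: 366 days (Feb 29, 2156 is in that span).
Sep 14, 2156 → Sep 14, 2157: 365 days.
Sep 14, 2157 → Sep 14, 2158: 365 days.
Sep 14, 2158 → Oct 14, 2158: 30 days (September has 30).
Oct 14, 2158 → Nov 14, 2158: 31 days (October has 31).
Nov 14, 2158 → Dec 14, 2158: 30 days (November has 30).
Dec 14, 2158 → Jan 14, 2159: 31 days (December has 31).
Jan 14, 2159 → Feb 14, 2159: 31 days (January has 31).
Feb 14, 2159 → Mar 14, 2159: 28 days (February has 28).
Mar 14, 2159 → Apr 14, 2159: 31 days (March has 31).
Apr 14, 2159 → May 14, 2159: 30 days (April has 30).
May 14, 2159 → Jun 14, 2159: 31 days (May has 31).
Jun 14, 2159 → Jul 13, 2159: 29 days.
Total: 5415 days.

5415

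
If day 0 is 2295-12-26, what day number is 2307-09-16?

Dec 26, 2295 → Dec 26, 2296: 366 days (Feb 29, 2296 is in that span).
Dec 26, 2296 → Dec 26, 2297: 365 days.
Dec 26, 2297 → Dec 26, 2298: 365 days.
Dec 26, 2298 → Dec 26, 2299: 365 days.
Dec 26, 2299 → Dec 26, 2300: 365 days.
Dec 26, 2300 → Dec 26, 2301: 365 days.
Dec 26, 2301 → Dec 26, 2302: 365 days.
Dec 26, 2302 → Dec 26, 2303: 365 days.
Dec 26, 2303 → Dec 26, 2304: 366 days (Feb 29, 2304 is in that span).
Dec 26, 2304 → Dec 26, 2305: 365 days.
Dec 26, 2305 → Dec 26, 2306: 365 days.
Dec 26, 2306 → Jan 26, 2307: 31 days (December has 31).
Jan 26, 2307 → Feb 26, 2307: 31 days (January has 31).
Feb 26, 2307 → Mar 26, 2307: 28 days (February has 28).
Mar 26, 2307 → Apr 26, 2307: 31 days (March has 31).
Apr 26, 2307 → May 26, 2307: 30 days (April has 30).
May 26, 2307 → Jun 26, 2307: 31 days (May has 31).
Jun 26, 2307 → Jul 26, 2307: 30 days (June has 30).
Jul 26, 2307 → Aug 26, 2307: 31 days (July has 31).
Aug 26, 2307 → Sep 16, 2307: 21 days.
Total: 4281 days.

4281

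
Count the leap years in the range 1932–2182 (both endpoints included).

62

Multiples of 4 in [1932,2182]: 63.
Of those, multiples of 100: 2 (not leap unless ÷400).
Multiples of 400: 1.
Leap years = 63 − 2 + 1 = 62.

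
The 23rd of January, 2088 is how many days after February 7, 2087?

350

Feb 7, 2087 → Mar 7, 2087: 28 days (February has 28).
Mar 7, 2087 → Apr 7, 2087: 31 days (March has 31).
Apr 7, 2087 → May 7, 2087: 30 days (April has 30).
May 7, 2087 → Jun 7, 2087: 31 days (May has 31).
Jun 7, 2087 → Jul 7, 2087: 30 days (June has 30).
Jul 7, 2087 → Aug 7, 2087: 31 days (July has 31).
Aug 7, 2087 → Sep 7, 2087: 31 days (August has 31).
Sep 7, 2087 → Oct 7, 2087: 30 days (September has 30).
Oct 7, 2087 → Nov 7, 2087: 31 days (October has 31).
Nov 7, 2087 → Dec 7, 2087: 30 days (November has 30).
Dec 7, 2087 → Jan 7, 2088: 31 days (December has 31).
Jan 7, 2088 → Jan 23, 2088: 16 days.
Total: 350 days.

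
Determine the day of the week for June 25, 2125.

Monday

January 1, 2125 is a Monday.
Jan 1, 2125 → Feb 1, 2125: 31 days (January has 31).
Feb 1, 2125 → Mar 1, 2125: 28 days (February has 28).
Mar 1, 2125 → Apr 1, 2125: 31 days (March has 31).
Apr 1, 2125 → May 1, 2125: 30 days (April has 30).
May 1, 2125 → Jun 1, 2125: 31 days (May has 31).
Jun 1, 2125 → Jun 25, 2125: 24 days.
Total: 175 days.
175 mod 7 = 0, so Monday + 0 = Monday.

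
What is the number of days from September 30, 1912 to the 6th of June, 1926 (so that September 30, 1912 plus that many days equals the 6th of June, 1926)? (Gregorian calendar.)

4997

Sep 30, 1912 → Sep 30, 1913: 365 days.
Sep 30, 1913 → Sep 30, 1914: 365 days.
Sep 30, 1914 → Sep 30, 1915: 365 days.
Sep 30, 1915 → Sep 30, 1916: 366 days (Feb 29, 1916 is in that span).
Sep 30, 1916 → Sep 30, 1917: 365 days.
Sep 30, 1917 → Sep 30, 1918: 365 days.
Sep 30, 1918 → Sep 30, 1919: 365 days.
Sep 30, 1919 → Sep 30, 1920: 366 days (Feb 29, 1920 is in that span).
Sep 30, 1920 → Sep 30, 1921: 365 days.
Sep 30, 1921 → Sep 30, 1922: 365 days.
Sep 30, 1922 → Sep 30, 1923: 365 days.
Sep 30, 1923 → Sep 30, 1924: 366 days (Feb 29, 1924 is in that span).
Sep 30, 1924 → Sep 30, 1925: 365 days.
Sep 30, 1925 → Oct 30, 1925: 30 days (September has 30).
Oct 30, 1925 → Nov 30, 1925: 31 days (October has 31).
Nov 30, 1925 → Dec 30, 1925: 30 days (November has 30).
Dec 30, 1925 → Jan 30, 1926: 31 days (December has 31).
Jan 30, 1926 → Feb 28, 1926: 29 days (January has 31).
Feb 28, 1926 → Mar 28, 1926: 28 days (February has 28).
Mar 28, 1926 → Apr 28, 1926: 31 days (March has 31).
Apr 28, 1926 → May 28, 1926: 30 days (April has 30).
May 28, 1926 → Jun 6, 1926: 9 days.
Total: 4997 days.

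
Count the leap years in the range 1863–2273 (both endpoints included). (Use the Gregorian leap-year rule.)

Multiples of 4 in [1863,2273]: 103.
Of those, multiples of 100: 4 (not leap unless ÷400).
Multiples of 400: 1.
Leap years = 103 − 4 + 1 = 100.

100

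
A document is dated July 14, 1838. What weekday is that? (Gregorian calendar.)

Saturday

Doomsday rule: the anchor day for the 1800s is Friday. For year 38: 38÷12 = 3 r 2, and 2÷4 = 0, so 3+2+0 = 5.
Friday + 5 ≡ Wednesday — that's 1838's doomsday.
In July the doomsday date is Jul 11.
Jul 14 is 3 days after Jul 11; 3 mod 7 = 3, so Wednesday + 3 = Saturday.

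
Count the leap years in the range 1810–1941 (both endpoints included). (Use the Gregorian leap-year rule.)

Multiples of 4 in [1810,1941]: 33.
Of those, multiples of 100: 1 (not leap unless ÷400).
Multiples of 400: 0.
Leap years = 33 − 1 + 0 = 32.

32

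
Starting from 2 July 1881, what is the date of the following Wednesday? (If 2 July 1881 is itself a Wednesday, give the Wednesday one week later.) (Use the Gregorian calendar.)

July 6, 1881

Jul 2, 1881 is a Saturday.
From Saturday to the next Wednesday is 4 days.
Jul 2, 1881 + 4 = Jul 6, 1881.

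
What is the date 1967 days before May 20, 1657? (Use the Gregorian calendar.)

December 31, 1651

−365 (one year) → May 20, 1656 (1602 left).
−366 (one year; includes Feb 29, 1656) → May 20, 1655 (1236 left).
−365 (one year) → May 20, 1654 (871 left).
−365 (one year) → May 20, 1653 (506 left).
−365 (one year) → May 20, 1652 (141 left).
−20 → Apr 30, 1652 (end of Apr, 30 days; 121 left).
−30 → Mar 31, 1652 (end of Mar, 31 days; 91 left).
−31 → Feb 29, 1652 (end of Feb, 29 days; 60 left).
−29 → Jan 31, 1652 (end of Jan, 31 days; 31 left).
−31 → Dec 31, 1651 (end of Dec, 31 days; 0 left).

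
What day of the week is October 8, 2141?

Sunday

Doomsday rule: the anchor day for the 2100s is Sunday. For year 41: 41÷12 = 3 r 5, and 5÷4 = 1, so 3+5+1 = 9.
Sunday + 9 ≡ Tuesday — that's 2141's doomsday.
In October the doomsday date is Oct 10.
Oct 8 is 2 days before Oct 10; 2 mod 7 = 2, so Tuesday − 2 = Sunday.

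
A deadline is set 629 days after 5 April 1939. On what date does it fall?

+366 (one year; includes Feb 29, 1940) → Apr 5, 1940 (263 left).
Apr has 30 days: +26 → May 1, 1940 (237 left).
May has 31 days: +31 → Jun 1, 1940 (206 left).
Jun has 30 days: +30 → Jul 1, 1940 (176 left).
Jul has 31 days: +31 → Aug 1, 1940 (145 left).
Aug has 31 days: +31 → Sep 1, 1940 (114 left).
Sep has 30 days: +30 → Oct 1, 1940 (84 left).
Oct has 31 days: +31 → Nov 1, 1940 (53 left).
Nov has 30 days: +30 → Dec 1, 1940 (23 left).
+23 → Dec 24, 1940.

December 24, 1940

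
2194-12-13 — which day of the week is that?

Doomsday rule: the anchor day for the 2100s is Sunday. For year 94: 94÷12 = 7 r 10, and 10÷4 = 2, so 7+10+2 = 19.
Sunday + 19 ≡ Friday — that's 2194's doomsday.
In December the doomsday date is Dec 12.
Dec 13 is 1 day after Dec 12; 1 mod 7 = 1, so Friday + 1 = Saturday.

Saturday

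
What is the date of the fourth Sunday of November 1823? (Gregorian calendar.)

November 1, 1823 is a Saturday.
The first Sunday is therefore November 2 (1 days later).
The fourth Sunday is 2 + 3×7 = November 23.

November 23, 1823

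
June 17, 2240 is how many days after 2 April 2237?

1172

Apr 2, 2237 → Apr 2, 2238: 365 days.
Apr 2, 2238 → Apr 2, 2239: 365 days.
Apr 2, 2239 → Apr 2, 2240: 366 days (Feb 29, 2240 is in that span).
Apr 2, 2240 → May 2, 2240: 30 days (April has 30).
May 2, 2240 → Jun 2, 2240: 31 days (May has 31).
Jun 2, 2240 → Jun 17, 2240: 15 days.
Total: 1172 days.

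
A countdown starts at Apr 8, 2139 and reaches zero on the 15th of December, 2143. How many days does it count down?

Apr 8, 2139 → Apr 8, 2140: 366 days (Feb 29, 2140 is in that span).
Apr 8, 2140 → Apr 8, 2141: 365 days.
Apr 8, 2141 → Apr 8, 2142: 365 days.
Apr 8, 2142 → Apr 8, 2143: 365 days.
Apr 8, 2143 → May 8, 2143: 30 days (April has 30).
May 8, 2143 → Jun 8, 2143: 31 days (May has 31).
Jun 8, 2143 → Jul 8, 2143: 30 days (June has 30).
Jul 8, 2143 → Aug 8, 2143: 31 days (July has 31).
Aug 8, 2143 → Sep 8, 2143: 31 days (August has 31).
Sep 8, 2143 → Oct 8, 2143: 30 days (September has 30).
Oct 8, 2143 → Nov 8, 2143: 31 days (October has 31).
Nov 8, 2143 → Dec 8, 2143: 30 days (November has 30).
Dec 8, 2143 → Dec 15, 2143: 7 days.
Total: 1712 days.

1712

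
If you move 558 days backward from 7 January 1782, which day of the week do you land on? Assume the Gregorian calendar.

Wednesday

Jan 7, 1782 is a Monday.
558 mod 7 = 5, so 558 days before a Monday is Monday − 5 = Wednesday.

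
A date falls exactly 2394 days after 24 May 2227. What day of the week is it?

Thursday

First find the weekday of May 24, 2227. Doomsday rule: the anchor day for the 2200s is Friday. For year 27: 27÷12 = 2 r 3, and 3÷4 = 0, so 2+3+0 = 5.
Friday + 5 ≡ Wednesday — that's 2227's doomsday.
In May the doomsday date is May 9.
May 24 is 15 days after May 9; 15 mod 7 = 1, so Wednesday + 1 = Thursday.
2394 mod 7 = 0, so 2394 days after a Thursday is Thursday + 0 = Thursday.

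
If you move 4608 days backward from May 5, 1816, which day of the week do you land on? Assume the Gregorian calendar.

Friday

May 5, 1816 is a Sunday.
4608 mod 7 = 2, so 4608 days before a Sunday is Sunday − 2 = Friday.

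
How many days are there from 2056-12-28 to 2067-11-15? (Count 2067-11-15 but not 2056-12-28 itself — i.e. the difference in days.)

3974

Dec 28, 2056 → Dec 28, 2057: 365 days.
Dec 28, 2057 → Dec 28, 2058: 365 days.
Dec 28, 2058 → Dec 28, 2059: 365 days.
Dec 28, 2059 → Dec 28, 2060: 366 days (Feb 29, 2060 is in that span).
Dec 28, 2060 → Dec 28, 2061: 365 days.
Dec 28, 2061 → Dec 28, 2062: 365 days.
Dec 28, 2062 → Dec 28, 2063: 365 days.
Dec 28, 2063 → Dec 28, 2064: 366 days (Feb 29, 2064 is in that span).
Dec 28, 2064 → Dec 28, 2065: 365 days.
Dec 28, 2065 → Dec 28, 2066: 365 days.
Dec 28, 2066 → Jan 28, 2067: 31 days (December has 31).
Jan 28, 2067 → Feb 28, 2067: 31 days (January has 31).
Feb 28, 2067 → Mar 28, 2067: 28 days (February has 28).
Mar 28, 2067 → Apr 28, 2067: 31 days (March has 31).
Apr 28, 2067 → May 28, 2067: 30 days (April has 30).
May 28, 2067 → Jun 28, 2067: 31 days (May has 31).
Jun 28, 2067 → Jul 28, 2067: 30 days (June has 30).
Jul 28, 2067 → Aug 28, 2067: 31 days (July has 31).
Aug 28, 2067 → Sep 28, 2067: 31 days (August has 31).
Sep 28, 2067 → Oct 28, 2067: 30 days (September has 30).
Oct 28, 2067 → Nov 15, 2067: 18 days.
Total: 3974 days.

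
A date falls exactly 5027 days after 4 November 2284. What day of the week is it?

First find the weekday of Nov 4, 2284. Doomsday rule: the anchor day for the 2200s is Friday. For year 84: 84÷12 = 7 r 0, and 0÷4 = 0, so 7+0+0 = 7.
Friday + 7 ≡ Friday — that's 2284's doomsday.
In November the doomsday date is Nov 7.
Nov 4 is 3 days before Nov 7; 3 mod 7 = 3, so Friday − 3 = Tuesday.
5027 mod 7 = 1, so 5027 days after a Tuesday is Tuesday + 1 = Wednesday.

Wednesday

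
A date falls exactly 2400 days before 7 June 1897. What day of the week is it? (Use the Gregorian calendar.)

Tuesday

First find the weekday of Jun 7, 1897. Doomsday rule: the anchor day for the 1800s is Friday. For year 97: 97÷12 = 8 r 1, and 1÷4 = 0, so 8+1+0 = 9.
Friday + 9 ≡ Sunday — that's 1897's doomsday.
In June the doomsday date is Jun 6.
Jun 7 is 1 day after Jun 6; 1 mod 7 = 1, so Sunday + 1 = Monday.
2400 mod 7 = 6, so 2400 days before a Monday is Monday − 6 = Tuesday.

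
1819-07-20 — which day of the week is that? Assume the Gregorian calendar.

Doomsday rule: the anchor day for the 1800s is Friday. For year 19: 19÷12 = 1 r 7, and 7÷4 = 1, so 1+7+1 = 9.
Friday + 9 ≡ Sunday — that's 1819's doomsday.
In July the doomsday date is Jul 11.
Jul 20 is 9 days after Jul 11; 9 mod 7 = 2, so Sunday + 2 = Tuesday.

Tuesday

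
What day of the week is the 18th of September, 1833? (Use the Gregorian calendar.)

Wednesday

Doomsday rule: the anchor day for the 1800s is Friday. For year 33: 33÷12 = 2 r 9, and 9÷4 = 2, so 2+9+2 = 13.
Friday + 13 ≡ Thursday — that's 1833's doomsday.
In September the doomsday date is Sep 5.
Sep 18 is 13 days after Sep 5; 13 mod 7 = 6, so Thursday + 6 = Wednesday.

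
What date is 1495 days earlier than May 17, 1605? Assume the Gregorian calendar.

−365 (one year) → May 17, 1604 (1130 left).
−366 (one year; includes Feb 29, 1604) → May 17, 1603 (764 left).
−365 (one year) → May 17, 1602 (399 left).
−17 → Apr 30, 1602 (end of Apr, 30 days; 382 left).
−30 → Mar 31, 1602 (end of Mar, 31 days; 352 left).
−31 → Feb 28, 1602 (end of Feb, 28 days; 321 left).
−28 → Jan 31, 1602 (end of Jan, 31 days; 293 left).
−31 → Dec 31, 1601 (end of Dec, 31 days; 262 left).
−31 → Nov 30, 1601 (end of Nov, 30 days; 231 left).
−30 → Oct 31, 1601 (end of Oct, 31 days; 201 left).
−31 → Sep 30, 1601 (end of Sep, 30 days; 170 left).
−30 → Aug 31, 1601 (end of Aug, 31 days; 140 left).
−31 → Jul 31, 1601 (end of Jul, 31 days; 109 left).
−31 → Jun 30, 1601 (end of Jun, 30 days; 78 left).
−30 → May 31, 1601 (end of May, 31 days; 48 left).
−31 → Apr 30, 1601 (end of Apr, 30 days; 17 left).
−17 → Apr 13, 1601.

April 13, 1601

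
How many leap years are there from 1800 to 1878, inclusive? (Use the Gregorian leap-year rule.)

19

Multiples of 4 in [1800,1878]: 20.
Of those, multiples of 100: 1 (not leap unless ÷400).
Multiples of 400: 0.
Leap years = 20 − 1 + 0 = 19.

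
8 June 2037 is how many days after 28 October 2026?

Oct 28, 2026 → Oct 28, 2027: 365 days.
Oct 28, 2027 → Oct 28, 2028: 366 days (Feb 29, 2028 is in that span).
Oct 28, 2028 → Oct 28, 2029: 365 days.
Oct 28, 2029 → Oct 28, 2030: 365 days.
Oct 28, 2030 → Oct 28, 2031: 365 days.
Oct 28, 2031 → Oct 28, 2032: 366 days (Feb 29, 2032 is in that span).
Oct 28, 2032 → Oct 28, 2033: 365 days.
Oct 28, 2033 → Oct 28, 2034: 365 days.
Oct 28, 2034 → Oct 28, 2035: 365 days.
Oct 28, 2035 → Oct 28, 2036: 366 days (Feb 29, 2036 is in that span).
Oct 28, 2036 → Nov 28, 2036: 31 days (October has 31).
Nov 28, 2036 → Dec 28, 2036: 30 days (November has 30).
Dec 28, 2036 → Jan 28, 2037: 31 days (December has 31).
Jan 28, 2037 → Feb 28, 2037: 31 days (January has 31).
Feb 28, 2037 → Mar 28, 2037: 28 days (February has 28).
Mar 28, 2037 → Apr 28, 2037: 31 days (March has 31).
Apr 28, 2037 → May 28, 2037: 30 days (April has 30).
May 28, 2037 → Jun 8, 2037: 11 days.
Total: 3876 days.

3876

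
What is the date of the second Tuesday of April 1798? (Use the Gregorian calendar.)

April 10, 1798

April 1, 1798 is a Sunday.
The first Tuesday is therefore April 3 (2 days later).
The second Tuesday is 3 + 1×7 = April 10.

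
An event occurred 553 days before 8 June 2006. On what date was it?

December 2, 2004

−365 (one year) → Jun 8, 2005 (188 left).
−8 → May 31, 2005 (end of May, 31 days; 180 left).
−31 → Apr 30, 2005 (end of Apr, 30 days; 149 left).
−30 → Mar 31, 2005 (end of Mar, 31 days; 119 left).
−31 → Feb 28, 2005 (end of Feb, 28 days; 88 left).
−28 → Jan 31, 2005 (end of Jan, 31 days; 60 left).
−31 → Dec 31, 2004 (end of Dec, 31 days; 29 left).
−29 → Dec 2, 2004.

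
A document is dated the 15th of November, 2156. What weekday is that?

Monday

Doomsday rule: the anchor day for the 2100s is Sunday. For year 56: 56÷12 = 4 r 8, and 8÷4 = 2, so 4+8+2 = 14.
Sunday + 14 ≡ Sunday — that's 2156's doomsday.
In November the doomsday date is Nov 7.
Nov 15 is 8 days after Nov 7; 8 mod 7 = 1, so Sunday + 1 = Monday.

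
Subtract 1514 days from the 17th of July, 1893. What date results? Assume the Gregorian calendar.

May 25, 1889

−365 (one year) → Jul 17, 1892 (1149 left).
−366 (one year; includes Feb 29, 1892) → Jul 17, 1891 (783 left).
−365 (one year) → Jul 17, 1890 (418 left).
−365 (one year) → Jul 17, 1889 (53 left).
−17 → Jun 30, 1889 (end of Jun, 30 days; 36 left).
−30 → May 31, 1889 (end of May, 31 days; 6 left).
−6 → May 25, 1889.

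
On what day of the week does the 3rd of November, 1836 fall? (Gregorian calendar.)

January 1, 1836 is a Friday.
Jan 1, 1836 → Feb 1, 1836: 31 days (January has 31).
Feb 1, 1836 → Mar 1, 1836: 29 days (February has 29).
Mar 1, 1836 → Apr 1, 1836: 31 days (March has 31).
Apr 1, 1836 → May 1, 1836: 30 days (April has 30).
May 1, 1836 → Jun 1, 1836: 31 days (May has 31).
Jun 1, 1836 → Jul 1, 1836: 30 days (June has 30).
Jul 1, 1836 → Aug 1, 1836: 31 days (July has 31).
Aug 1, 1836 → Sep 1, 1836: 31 days (August has 31).
Sep 1, 1836 → Oct 1, 1836: 30 days (September has 30).
Oct 1, 1836 → Nov 1, 1836: 31 days (October has 31).
Nov 1, 1836 → Nov 3, 1836: 2 days.
Total: 307 days.
307 mod 7 = 6, so Friday + 6 = Thursday.

Thursday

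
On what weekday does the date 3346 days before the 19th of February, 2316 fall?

Saturday

Feb 19, 2316 is a Saturday.
3346 mod 7 = 0, so 3346 days before a Saturday is Saturday − 0 = Saturday.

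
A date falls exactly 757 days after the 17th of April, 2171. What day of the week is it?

Thursday

First find the weekday of Apr 17, 2171. Doomsday rule: the anchor day for the 2100s is Sunday. For year 71: 71÷12 = 5 r 11, and 11÷4 = 2, so 5+11+2 = 18.
Sunday + 18 ≡ Thursday — that's 2171's doomsday.
In April the doomsday date is Apr 4.
Apr 17 is 13 days after Apr 4; 13 mod 7 = 6, so Thursday + 6 = Wednesday.
757 mod 7 = 1, so 757 days after a Wednesday is Wednesday + 1 = Thursday.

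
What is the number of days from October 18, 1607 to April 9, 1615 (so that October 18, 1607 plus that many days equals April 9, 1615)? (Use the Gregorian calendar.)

2730

Oct 18, 1607 → Oct 18, 1608: 366 days (Feb 29, 1608 is in that span).
Oct 18, 1608 → Oct 18, 1609: 365 days.
Oct 18, 1609 → Oct 18, 1610: 365 days.
Oct 18, 1610 → Oct 18, 1611: 365 days.
Oct 18, 1611 → Oct 18, 1612: 366 days (Feb 29, 1612 is in that span).
Oct 18, 1612 → Oct 18, 1613: 365 days.
Oct 18, 1613 → Oct 18, 1614: 365 days.
Oct 18, 1614 → Nov 18, 1614: 31 days (October has 31).
Nov 18, 1614 → Dec 18, 1614: 30 days (November has 30).
Dec 18, 1614 → Jan 18, 1615: 31 days (December has 31).
Jan 18, 1615 → Feb 18, 1615: 31 days (January has 31).
Feb 18, 1615 → Mar 18, 1615: 28 days (February has 28).
Mar 18, 1615 → Apr 9, 1615: 22 days.
Total: 2730 days.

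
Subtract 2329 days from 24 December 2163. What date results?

August 8, 2157

−365 (one year) → Dec 24, 2162 (1964 left).
−365 (one year) → Dec 24, 2161 (1599 left).
−365 (one year) → Dec 24, 2160 (1234 left).
−366 (one year; includes Feb 29, 2160) → Dec 24, 2159 (868 left).
−365 (one year) → Dec 24, 2158 (503 left).
−365 (one year) → Dec 24, 2157 (138 left).
−24 → Nov 30, 2157 (end of Nov, 30 days; 114 left).
−30 → Oct 31, 2157 (end of Oct, 31 days; 84 left).
−31 → Sep 30, 2157 (end of Sep, 30 days; 53 left).
−30 → Aug 31, 2157 (end of Aug, 31 days; 23 left).
−23 → Aug 8, 2157.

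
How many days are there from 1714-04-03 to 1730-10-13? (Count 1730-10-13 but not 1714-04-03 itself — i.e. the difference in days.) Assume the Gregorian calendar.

Apr 3, 1714 → Apr 3, 1715: 365 days.
Apr 3, 1715 → Apr 3, 1716: 366 days (Feb 29, 1716 is in that span).
Apr 3, 1716 → Apr 3, 1717: 365 days.
Apr 3, 1717 → Apr 3, 1718: 365 days.
Apr 3, 1718 → Apr 3, 1719: 365 days.
Apr 3, 1719 → Apr 3, 1720: 366 days (Feb 29, 1720 is in that span).
Apr 3, 1720 → Apr 3, 1721: 365 days.
Apr 3, 1721 → Apr 3, 1722: 365 days.
Apr 3, 1722 → Apr 3, 1723: 365 days.
Apr 3, 1723 → Apr 3, 1724: 366 days (Feb 29, 1724 is in that span).
Apr 3, 1724 → Apr 3, 1725: 365 days.
Apr 3, 1725 → Apr 3, 1726: 365 days.
Apr 3, 1726 → Apr 3, 1727: 365 days.
Apr 3, 1727 → Apr 3, 1728: 366 days (Feb 29, 1728 is in that span).
Apr 3, 1728 → Apr 3, 1729: 365 days.
Apr 3, 1729 → Apr 3, 1730: 365 days.
Apr 3, 1730 → May 3, 1730: 30 days (April has 30).
May 3, 1730 → Jun 3, 1730: 31 days (May has 31).
Jun 3, 1730 → Jul 3, 1730: 30 days (June has 30).
Jul 3, 1730 → Aug 3, 1730: 31 days (July has 31).
Aug 3, 1730 → Sep 3, 1730: 31 days (August has 31).
Sep 3, 1730 → Oct 3, 1730: 30 days (September has 30).
Oct 3, 1730 → Oct 13, 1730: 10 days.
Total: 6037 days.

6037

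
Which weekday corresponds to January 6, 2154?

Sunday

Doomsday rule: the anchor day for the 2100s is Sunday. For year 54: 54÷12 = 4 r 6, and 6÷4 = 1, so 4+6+1 = 11.
Sunday + 11 ≡ Thursday — that's 2154's doomsday.
In January the doomsday date is Jan 3 (2154 is not a leap year).
Jan 6 is 3 days after Jan 3; 3 mod 7 = 3, so Thursday + 3 = Sunday.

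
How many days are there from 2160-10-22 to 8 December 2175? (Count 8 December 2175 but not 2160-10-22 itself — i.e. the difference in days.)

5525

Oct 22, 2160 → Oct 22, 2161: 365 days.
Oct 22, 2161 → Oct 22, 2162: 365 days.
Oct 22, 2162 → Oct 22, 2163: 365 days.
Oct 22, 2163 → Oct 22, 2164: 366 days (Feb 29, 2164 is in that span).
Oct 22, 2164 → Oct 22, 2165: 365 days.
Oct 22, 2165 → Oct 22, 2166: 365 days.
Oct 22, 2166 → Oct 22, 2167: 365 days.
Oct 22, 2167 → Oct 22, 2168: 366 days (Feb 29, 2168 is in that span).
Oct 22, 2168 → Oct 22, 2169: 365 days.
Oct 22, 2169 → Oct 22, 2170: 365 days.
Oct 22, 2170 → Oct 22, 2171: 365 days.
Oct 22, 2171 → Oct 22, 2172: 366 days (Feb 29, 2172 is in that span).
Oct 22, 2172 → Oct 22, 2173: 365 days.
Oct 22, 2173 → Oct 22, 2174: 365 days.
Oct 22, 2174 → Oct 22, 2175: 365 days.
Oct 22, 2175 → Nov 22, 2175: 31 days (October has 31).
Nov 22, 2175 → Dec 8, 2175: 16 days.
Total: 5525 days.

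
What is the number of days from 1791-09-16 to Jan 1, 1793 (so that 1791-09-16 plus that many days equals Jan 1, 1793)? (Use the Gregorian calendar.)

473

Sep 16, 1791 → Sep 16, 1792: 366 days (Feb 29, 1792 is in that span).
Sep 16, 1792 → Oct 16, 1792: 30 days (September has 30).
Oct 16, 1792 → Nov 16, 1792: 31 days (October has 31).
Nov 16, 1792 → Dec 16, 1792: 30 days (November has 30).
Dec 16, 1792 → Jan 1, 1793: 16 days.
Total: 473 days.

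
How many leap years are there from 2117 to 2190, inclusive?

18

Multiples of 4 in [2117,2190]: 18.
Of those, multiples of 100: 0 (not leap unless ÷400).
Multiples of 400: 0.
Leap years = 18 − 0 + 0 = 18.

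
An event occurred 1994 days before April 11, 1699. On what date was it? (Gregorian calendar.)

−365 (one year) → Apr 11, 1698 (1629 left).
−365 (one year) → Apr 11, 1697 (1264 left).
−365 (one year) → Apr 11, 1696 (899 left).
−366 (one year; includes Feb 29, 1696) → Apr 11, 1695 (533 left).
−365 (one year) → Apr 11, 1694 (168 left).
−11 → Mar 31, 1694 (end of Mar, 31 days; 157 left).
−31 → Feb 28, 1694 (end of Feb, 28 days; 126 left).
−28 → Jan 31, 1694 (end of Jan, 31 days; 98 left).
−31 → Dec 31, 1693 (end of Dec, 31 days; 67 left).
−31 → Nov 30, 1693 (end of Nov, 30 days; 36 left).
−30 → Oct 31, 1693 (end of Oct, 31 days; 6 left).
−6 → Oct 25, 1693.

October 25, 1693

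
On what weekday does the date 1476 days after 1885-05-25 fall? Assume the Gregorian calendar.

Sunday

First find the weekday of May 25, 1885. Doomsday rule: the anchor day for the 1800s is Friday. For year 85: 85÷12 = 7 r 1, and 1÷4 = 0, so 7+1+0 = 8.
Friday + 8 ≡ Saturday — that's 1885's doomsday.
In May the doomsday date is May 9.
May 25 is 16 days after May 9; 16 mod 7 = 2, so Saturday + 2 = Monday.
1476 mod 7 = 6, so 1476 days after a Monday is Monday + 6 = Sunday.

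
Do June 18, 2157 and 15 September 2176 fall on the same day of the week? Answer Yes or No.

From Jun 18, 2157 to Sep 15, 2176 is 7029 days.
7029 mod 7 = 1, so they are different weekdays.
(Jun 18, 2157 is a Saturday; Sep 15, 2176 is a Sunday.)

No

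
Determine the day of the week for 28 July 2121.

January 1, 2121 is a Wednesday.
Jan 1, 2121 → Feb 1, 2121: 31 days (January has 31).
Feb 1, 2121 → Mar 1, 2121: 28 days (February has 28).
Mar 1, 2121 → Apr 1, 2121: 31 days (March has 31).
Apr 1, 2121 → May 1, 2121: 30 days (April has 30).
May 1, 2121 → Jun 1, 2121: 31 days (May has 31).
Jun 1, 2121 → Jul 1, 2121: 30 days (June has 30).
Jul 1, 2121 → Jul 28, 2121: 27 days.
Total: 208 days.
208 mod 7 = 5, so Wednesday + 5 = Monday.

Monday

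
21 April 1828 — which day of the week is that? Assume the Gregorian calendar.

Doomsday rule: the anchor day for the 1800s is Friday. For year 28: 28÷12 = 2 r 4, and 4÷4 = 1, so 2+4+1 = 7.
Friday + 7 ≡ Friday — that's 1828's doomsday.
In April the doomsday date is Apr 4.
Apr 21 is 17 days after Apr 4; 17 mod 7 = 3, so Friday + 3 = Monday.

Monday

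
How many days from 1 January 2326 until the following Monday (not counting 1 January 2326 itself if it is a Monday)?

Jan 1, 2326 is a Friday.
From Friday to the next Monday is 3 days.

3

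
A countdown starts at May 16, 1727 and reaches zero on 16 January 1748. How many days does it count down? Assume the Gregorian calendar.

May 16, 1727 → May 16, 1728: 366 days (Feb 29, 1728 is in that span).
May 16, 1728 → May 16, 1729: 365 days.
May 16, 1729 → May 16, 1730: 365 days.
May 16, 1730 → May 16, 1731: 365 days.
May 16, 1731 → May 16, 1732: 366 days (Feb 29, 1732 is in that span).
May 16, 1732 → May 16, 1733: 365 days.
May 16, 1733 → May 16, 1734: 365 days.
May 16, 1734 → May 16, 1735: 365 days.
May 16, 1735 → May 16, 1736: 366 days (Feb 29, 1736 is in that span).
May 16, 1736 → May 16, 1737: 365 days.
May 16, 1737 → May 16, 1738: 365 days.
May 16, 1738 → May 16, 1739: 365 days.
May 16, 1739 → May 16, 1740: 366 days (Feb 29, 1740 is in that span).
May 16, 1740 → May 16, 1741: 365 days.
May 16, 1741 → May 16, 1742: 365 days.
May 16, 1742 → May 16, 1743: 365 days.
May 16, 1743 → May 16, 1744: 366 days (Feb 29, 1744 is in that span).
May 16, 1744 → May 16, 1745: 365 days.
May 16, 1745 → May 16, 1746: 365 days.
May 16, 1746 → May 16, 1747: 365 days.
May 16, 1747 → Jun 16, 1747: 31 days (May has 31).
Jun 16, 1747 → Jul 16, 1747: 30 days (June has 30).
Jul 16, 1747 → Aug 16, 1747: 31 days (July has 31).
Aug 16, 1747 → Sep 16, 1747: 31 days (August has 31).
Sep 16, 1747 → Oct 16, 1747: 30 days (September has 30).
Oct 16, 1747 → Nov 16, 1747: 31 days (October has 31).
Nov 16, 1747 → Dec 16, 1747: 30 days (November has 30).
Dec 16, 1747 → Jan 16, 1748: 31 days.
Total: 7550 days.

7550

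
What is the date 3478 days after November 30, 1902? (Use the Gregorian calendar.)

+365 (one year) → Nov 30, 1903 (3113 left).
+366 (one year; includes Feb 29, 1904) → Nov 30, 1904 (2747 left).
+365 (one year) → Nov 30, 1905 (2382 left).
+365 (one year) → Nov 30, 1906 (2017 left).
+365 (one year) → Nov 30, 1907 (1652 left).
+366 (one year; includes Feb 29, 1908) → Nov 30, 1908 (1286 left).
+365 (one year) → Nov 30, 1909 (921 left).
+365 (one year) → Nov 30, 1910 (556 left).
+365 (one year) → Nov 30, 1911 (191 left).
Nov has 30 days: +1 → Dec 1, 1911 (190 left).
Dec has 31 days: +31 → Jan 1, 1912 (159 left).
Jan has 31 days: +31 → Feb 1, 1912 (128 left).
Feb has 29 days: +29 → Mar 1, 1912 (99 left).
Mar has 31 days: +31 → Apr 1, 1912 (68 left).
Apr has 30 days: +30 → May 1, 1912 (38 left).
May has 31 days: +31 → Jun 1, 1912 (7 left).
+7 → Jun 8, 1912.

June 8, 1912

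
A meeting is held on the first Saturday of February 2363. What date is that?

February 2, 2363

February 1, 2363 is a Friday.
The first Saturday is therefore February 2 (1 days later).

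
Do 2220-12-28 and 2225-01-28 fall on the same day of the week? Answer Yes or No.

From Dec 28, 2220 to Jan 28, 2225 is 1492 days.
1492 mod 7 = 1, so they are different weekdays.
(Dec 28, 2220 is a Thursday; Jan 28, 2225 is a Friday.)

No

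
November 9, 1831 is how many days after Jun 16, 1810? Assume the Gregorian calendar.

Jun 16, 1810 → Jun 16, 1811: 365 days.
Jun 16, 1811 → Jun 16, 1812: 366 days (Feb 29, 1812 is in that span).
Jun 16, 1812 → Jun 16, 1813: 365 days.
Jun 16, 1813 → Jun 16, 1814: 365 days.
Jun 16, 1814 → Jun 16, 1815: 365 days.
Jun 16, 1815 → Jun 16, 1816: 366 days (Feb 29, 1816 is in that span).
Jun 16, 1816 → Jun 16, 1817: 365 days.
Jun 16, 1817 → Jun 16, 1818: 365 days.
Jun 16, 1818 → Jun 16, 1819: 365 days.
Jun 16, 1819 → Jun 16, 1820: 366 days (Feb 29, 1820 is in that span).
Jun 16, 1820 → Jun 16, 1821: 365 days.
Jun 16, 1821 → Jun 16, 1822: 365 days.
Jun 16, 1822 → Jun 16, 1823: 365 days.
Jun 16, 1823 → Jun 16, 1824: 366 days (Feb 29, 1824 is in that span).
Jun 16, 1824 → Jun 16, 1825: 365 days.
Jun 16, 1825 → Jun 16, 1826: 365 days.
Jun 16, 1826 → Jun 16, 1827: 365 days.
Jun 16, 1827 → Jun 16, 1828: 366 days (Feb 29, 1828 is in that span).
Jun 16, 1828 → Jun 16, 1829: 365 days.
Jun 16, 1829 → Jun 16, 1830: 365 days.
Jun 16, 1830 → Jun 16, 1831: 365 days.
Jun 16, 1831 → Jul 16, 1831: 30 days (June has 30).
Jul 16, 1831 → Aug 16, 1831: 31 days (July has 31).
Aug 16, 1831 → Sep 16, 1831: 31 days (August has 31).
Sep 16, 1831 → Oct 16, 1831: 30 days (September has 30).
Oct 16, 1831 → Nov 9, 1831: 24 days.
Total: 7816 days.

7816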